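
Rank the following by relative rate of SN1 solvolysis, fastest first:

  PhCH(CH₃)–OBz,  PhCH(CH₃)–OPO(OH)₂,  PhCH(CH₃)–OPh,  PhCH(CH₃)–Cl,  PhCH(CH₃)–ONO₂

PhCH(CH₃)–Cl > PhCH(CH₃)–ONO₂ > PhCH(CH₃)–OPO(OH)₂ > PhCH(CH₃)–OBz > PhCH(CH₃)–OPh

Same R in every case — rank the leaving groups.
Leaving-group ability tracks the stability of the departed species; conjugate-acid pKₐ is the usual yardstick (lower pKₐ → better LG).
PhCH(CH₃)–Cl loses Cl⁻: pKₐ(HCl) ≈ -7
PhCH(CH₃)–ONO₂ loses NO₃⁻: pKₐ(HNO₃) ≈ -1.3
PhCH(CH₃)–OPO(OH)₂ loses H₂PO₄⁻: pKₐ(H₃PO₄) ≈ 2.1
PhCH(CH₃)–OBz loses PhCOO⁻: pKₐ(C₆H₅COOH) ≈ 4.2
PhCH(CH₃)–OPh loses PhO⁻: pKₐ(C₆H₅OH (phenol)) ≈ 10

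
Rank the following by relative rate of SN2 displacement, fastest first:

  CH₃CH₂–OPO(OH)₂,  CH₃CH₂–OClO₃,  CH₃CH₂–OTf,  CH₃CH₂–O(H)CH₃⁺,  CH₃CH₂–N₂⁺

CH₃CH₂–N₂⁺ > CH₃CH₂–OTf > CH₃CH₂–OClO₃ > CH₃CH₂–O(H)CH₃⁺ > CH₃CH₂–OPO(OH)₂

With the same alkyl group throughout, only the leaving group differentiates the rates.
A good leaving group is a weak base: the lower the pKₐ of its conjugate acid, the more readily it departs.
CH₃CH₂–N₂⁺ loses N₂: no meaningful conjugate acid; N₂ departs as an exceptionally stable neutral molecule
CH₃CH₂–OTf loses OTf⁻: pKₐ(CF₃SO₃H (triflic acid)) ≈ -14
CH₃CH₂–OClO₃ loses ClO₄⁻: pKₐ(HClO₄) ≈ -10
CH₃CH₂–O(H)CH₃⁺ loses R'OH: pKₐ(R'OH₂⁺) ≈ -2.4
CH₃CH₂–OPO(OH)₂ loses H₂PO₄⁻: pKₐ(H₃PO₄) ≈ 2.1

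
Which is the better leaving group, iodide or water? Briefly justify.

iodide

iodide is the better leaving group.
pKₐ(HI) ≈ -10 versus pKₐ(H₃O⁺) ≈ -1.7: iodide is the much weaker base.
Large, highly polarisable; very weak base.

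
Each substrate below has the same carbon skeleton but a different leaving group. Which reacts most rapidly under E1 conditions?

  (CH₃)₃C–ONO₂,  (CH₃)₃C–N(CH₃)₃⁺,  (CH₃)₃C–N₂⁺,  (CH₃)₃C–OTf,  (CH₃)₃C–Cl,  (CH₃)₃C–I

(CH₃)₃C–N₂⁺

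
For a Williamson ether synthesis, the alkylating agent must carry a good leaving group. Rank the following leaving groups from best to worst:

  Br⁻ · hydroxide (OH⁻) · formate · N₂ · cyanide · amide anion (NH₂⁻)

N₂ > Br⁻ > formate > cyanide > hydroxide (OH⁻) > amide anion (NH₂⁻)

N₂: no meaningful conjugate acid; N₂ departs as an exceptionally stable neutral molecule
Br⁻: pKₐ(HBr) ≈ -9
formate: pKₐ(HCOOH) ≈ 3.8
cyanide: pKₐ(HCN) ≈ 9.2
hydroxide (OH⁻): pKₐ(H₂O) ≈ 15.7
amide anion (NH₂⁻): pKₐ(NH₃) ≈ 38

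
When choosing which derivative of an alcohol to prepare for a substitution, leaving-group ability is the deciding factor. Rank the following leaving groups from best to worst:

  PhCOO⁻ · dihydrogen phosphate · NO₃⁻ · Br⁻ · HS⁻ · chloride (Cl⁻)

Br⁻ > chloride (Cl⁻) > NO₃⁻ > dihydrogen phosphate > PhCOO⁻ > HS⁻

Rank by basicity of the departing species: weakest base leaves most easily.
Br⁻: pKₐ(HBr) ≈ -9 — weak base; good leaving group
chloride (Cl⁻): pKₐ(HCl) ≈ -7
NO₃⁻: pKₐ(HNO₃) ≈ -1.3 — resonance-delocalised over three oxygens
dihydrogen phosphate: pKₐ(H₃PO₄) ≈ 2.1 — moderate base; biological leaving group after further activation
PhCOO⁻: pKₐ(C₆H₅COOH) ≈ 4.2 — aryl carboxylate
HS⁻: pKₐ(H₂S) ≈ 7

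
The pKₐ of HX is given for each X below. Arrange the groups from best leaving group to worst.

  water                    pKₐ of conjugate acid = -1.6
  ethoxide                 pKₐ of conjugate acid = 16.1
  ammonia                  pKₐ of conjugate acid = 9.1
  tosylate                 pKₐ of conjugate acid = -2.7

Lower conjugate-acid pKₐ ⇒ weaker base ⇒ better leaving group.
Sorting by the given values: tosylate (-2.7), water (-1.6), ammonia (9.1), ethoxide (16.1).

tosylate > water > ammonia > ethoxide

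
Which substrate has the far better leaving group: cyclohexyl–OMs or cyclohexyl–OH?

From cyclohexyl–OH the departing group would be OH⁻ (pKₐ(H₂O) ≈ 15.7). Strong base; essentially never leaves without prior activation.
From cyclohexyl–OMs the leaving group is OMs⁻ (pKₐ(CH₃SO₃H (MsOH)) ≈ -1.9). Resonance-delocalised alkanesulfonate.
(In practice cyclohexyl–OMs is made from cyclohexyl–OH by treatment with MsCl / Et₃N, converting the hydroxyl into a mesylate.)

cyclohexyl–OMs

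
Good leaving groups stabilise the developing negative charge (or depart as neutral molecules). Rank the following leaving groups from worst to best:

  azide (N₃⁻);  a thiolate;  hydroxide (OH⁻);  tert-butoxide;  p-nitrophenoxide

tert-butoxide < hydroxide (OH⁻) < a thiolate < p-nitrophenoxide < azide (N₃⁻)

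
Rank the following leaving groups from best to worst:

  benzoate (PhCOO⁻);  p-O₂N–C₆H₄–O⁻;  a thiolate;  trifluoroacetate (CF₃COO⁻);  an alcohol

A good leaving group is a weak base: the lower the pKₐ of its conjugate acid, the more readily it departs.
an alcohol: pKₐ(R'OH₂⁺) ≈ -2.4
trifluoroacetate (CF₃COO⁻): pKₐ(CF₃COOH) ≈ 0.2 — strongly electron-withdrawing CF₃ stabilises the carboxylate
benzoate (PhCOO⁻): pKₐ(C₆H₅COOH) ≈ 4.2
p-O₂N–C₆H₄–O⁻: pKₐ(p-nitrophenol) ≈ 7.2
a thiolate: pKₐ(RSH (a thiol)) ≈ 10.5 — moderately basic; rarely leaves without activation

an alcohol > trifluoroacetate (CF₃COO⁻) > benzoate (PhCOO⁻) > p-O₂N–C₆H₄–O⁻ > a thiolate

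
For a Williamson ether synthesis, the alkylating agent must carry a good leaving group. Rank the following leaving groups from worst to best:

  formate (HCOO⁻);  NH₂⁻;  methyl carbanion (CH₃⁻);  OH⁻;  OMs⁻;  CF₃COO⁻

The more stable X⁻ (or X) is on its own — i.e. the weaker a base it is — the better a leaving group it makes.
OMs⁻: pKₐ(CH₃SO₃H (MsOH)) ≈ -1.9
CF₃COO⁻: pKₐ(CF₃COOH) ≈ 0.2
formate (HCOO⁻): pKₐ(HCOOH) ≈ 3.8
OH⁻: pKₐ(H₂O) ≈ 15.7
NH₂⁻: pKₐ(NH₃) ≈ 38
methyl carbanion (CH₃⁻): pKₐ(CH₄) ≈ 48
Reversing gives the worst-to-best order requested.

methyl carbanion (CH₃⁻) < NH₂⁻ < OH⁻ < formate (HCOO⁻) < CF₃COO⁻ < OMs⁻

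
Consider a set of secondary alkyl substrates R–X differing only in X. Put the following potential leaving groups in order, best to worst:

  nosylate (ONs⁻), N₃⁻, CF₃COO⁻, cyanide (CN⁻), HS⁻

nosylate (ONs⁻) > CF₃COO⁻ > N₃⁻ > HS⁻ > cyanide (CN⁻)

nosylate (ONs⁻): pKₐ(p-O₂NC₆H₄SO₃H) ≈ -3.5
CF₃COO⁻: pKₐ(CF₃COOH) ≈ 0.2
N₃⁻: pKₐ(HN₃) ≈ 4.7
HS⁻: pKₐ(H₂S) ≈ 7
cyanide (CN⁻): pKₐ(HCN) ≈ 9.2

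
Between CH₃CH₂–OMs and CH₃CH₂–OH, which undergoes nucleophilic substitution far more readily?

From CH₃CH₂–OH the departing group would be OH⁻ (pKₐ(H₂O) ≈ 15.7). Strong base; essentially never leaves without prior activation.
From CH₃CH₂–OMs the leaving group is OMs⁻ (pKₐ(CH₃SO₃H (MsOH)) ≈ -1.9). Resonance-delocalised alkanesulfonate.
(In practice CH₃CH₂–OMs is made from CH₃CH₂–OH by treatment with MsCl / Et₃N, converting the hydroxyl into a mesylate.)

CH₃CH₂–OMs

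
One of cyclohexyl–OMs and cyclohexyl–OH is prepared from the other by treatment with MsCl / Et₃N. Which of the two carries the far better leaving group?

From cyclohexyl–OH the departing group would be OH⁻ (pKₐ(H₂O) ≈ 15.7). Strong base; essentially never leaves without prior activation.
From cyclohexyl–OMs the leaving group is OMs⁻ (pKₐ(CH₃SO₃H (MsOH)) ≈ -1.9). Resonance-delocalised alkanesulfonate.
Treatment with MsCl / Et₃N works by converting the hydroxyl into a mesylate, making cyclohexyl–OMs enormously more reactive.

cyclohexyl–OMs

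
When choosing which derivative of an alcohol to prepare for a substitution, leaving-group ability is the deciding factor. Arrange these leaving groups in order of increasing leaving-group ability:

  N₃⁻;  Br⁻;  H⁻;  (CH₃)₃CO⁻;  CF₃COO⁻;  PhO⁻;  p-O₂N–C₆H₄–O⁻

Leaving-group ability tracks the stability of the departed species; conjugate-acid pKₐ is the usual yardstick (lower pKₐ → better LG).
Br⁻: pKₐ(HBr) ≈ -9 — weak base; good leaving group
CF₃COO⁻: pKₐ(CF₃COOH) ≈ 0.2 — strongly electron-withdrawing CF₃ stabilises the carboxylate
N₃⁻: pKₐ(HN₃) ≈ 4.7
p-O₂N–C₆H₄–O⁻: pKₐ(p-nitrophenol) ≈ 7.2
PhO⁻: pKₐ(C₆H₅OH (phenol)) ≈ 10
(CH₃)₃CO⁻: pKₐ(t-BuOH) ≈ 18
H⁻: pKₐ(H₂) ≈ 36 — extremely strong base; leaves only in special hydride-transfer contexts
Reversing gives the worst-to-best order requested.

H⁻ < (CH₃)₃CO⁻ < PhO⁻ < p-O₂N–C₆H₄–O⁻ < N₃⁻ < CF₃COO⁻ < Br⁻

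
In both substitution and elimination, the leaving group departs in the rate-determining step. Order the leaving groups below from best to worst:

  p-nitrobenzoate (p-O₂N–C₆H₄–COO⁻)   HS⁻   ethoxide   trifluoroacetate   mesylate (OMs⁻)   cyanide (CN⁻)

Rank by basicity of the departing species: weakest base leaves most easily.
mesylate (OMs⁻): pKₐ(CH₃SO₃H (MsOH)) ≈ -1.9 — resonance-delocalised alkanesulfonate
trifluoroacetate: pKₐ(CF₃COOH) ≈ 0.2 — strongly electron-withdrawing CF₃ stabilises the carboxylate
p-nitrobenzoate (p-O₂N–C₆H₄–COO⁻): pKₐ(p-nitrobenzoic acid) ≈ 3.4 — electron-withdrawing nitro group stabilises the carboxylate
HS⁻: pKₐ(H₂S) ≈ 7 — larger and more polarisable than the oxygen analogue
cyanide (CN⁻): pKₐ(HCN) ≈ 9.2
ethoxide: pKₐ(CH₃CH₂OH) ≈ 16

mesylate (OMs⁻) > trifluoroacetate > p-nitrobenzoate (p-O₂N–C₆H₄–COO⁻) > HS⁻ > cyanide (CN⁻) > ethoxide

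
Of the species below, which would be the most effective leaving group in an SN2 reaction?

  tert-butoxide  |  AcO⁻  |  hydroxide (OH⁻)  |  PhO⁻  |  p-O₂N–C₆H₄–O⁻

AcO⁻

Rank by basicity of the departing species: weakest base leaves most easily.
AcO⁻: pKₐ(CH₃COOH) ≈ 4.8
p-O₂N–C₆H₄–O⁻: pKₐ(p-nitrophenol) ≈ 7.2
PhO⁻: pKₐ(C₆H₅OH (phenol)) ≈ 10
hydroxide (OH⁻): pKₐ(H₂O) ≈ 15.7
tert-butoxide: pKₐ(t-BuOH) ≈ 18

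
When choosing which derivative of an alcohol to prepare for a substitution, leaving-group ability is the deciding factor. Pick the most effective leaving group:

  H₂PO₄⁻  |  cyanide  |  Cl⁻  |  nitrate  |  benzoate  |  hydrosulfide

Cl⁻: pKₐ(HCl) ≈ -7
nitrate: pKₐ(HNO₃) ≈ -1.3
H₂PO₄⁻: pKₐ(H₃PO₄) ≈ 2.1
benzoate: pKₐ(C₆H₅COOH) ≈ 4.2
hydrosulfide: pKₐ(H₂S) ≈ 7
cyanide: pKₐ(HCN) ≈ 9.2

Cl⁻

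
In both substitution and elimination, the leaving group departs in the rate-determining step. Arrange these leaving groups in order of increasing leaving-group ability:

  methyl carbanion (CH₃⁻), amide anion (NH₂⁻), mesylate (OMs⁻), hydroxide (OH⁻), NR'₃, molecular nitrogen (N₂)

Leaving-group ability tracks the stability of the departed species; conjugate-acid pKₐ is the usual yardstick (lower pKₐ → better LG).
molecular nitrogen (N₂): no meaningful conjugate acid; N₂ departs as an exceptionally stable neutral molecule
mesylate (OMs⁻): pKₐ(CH₃SO₃H (MsOH)) ≈ -1.9
NR'₃: pKₐ(R'₃NH⁺) ≈ 10.7
hydroxide (OH⁻): pKₐ(H₂O) ≈ 15.7
amide anion (NH₂⁻): pKₐ(NH₃) ≈ 38
methyl carbanion (CH₃⁻): pKₐ(CH₄) ≈ 48
Listed from poorest to best leaving group as asked.

methyl carbanion (CH₃⁻) < amide anion (NH₂⁻) < hydroxide (OH⁻) < NR'₃ < mesylate (OMs⁻) < molecular nitrogen (N₂)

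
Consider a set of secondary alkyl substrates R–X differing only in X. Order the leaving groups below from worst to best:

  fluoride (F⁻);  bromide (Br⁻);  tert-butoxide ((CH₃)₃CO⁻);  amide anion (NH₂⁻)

amide anion (NH₂⁻) < tert-butoxide ((CH₃)₃CO⁻) < fluoride (F⁻) < bromide (Br⁻)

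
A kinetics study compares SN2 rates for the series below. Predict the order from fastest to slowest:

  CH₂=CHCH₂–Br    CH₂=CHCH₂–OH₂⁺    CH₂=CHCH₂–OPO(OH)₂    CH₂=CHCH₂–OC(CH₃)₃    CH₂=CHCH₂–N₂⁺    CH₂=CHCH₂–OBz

CH₂=CHCH₂–N₂⁺ > CH₂=CHCH₂–Br > CH₂=CHCH₂–OH₂⁺ > CH₂=CHCH₂–OPO(OH)₂ > CH₂=CHCH₂–OBz > CH₂=CHCH₂–OC(CH₃)₃

The skeletons are identical, so relative rate is governed entirely by leaving-group ability.
The more stable X⁻ (or X) is on its own — i.e. the weaker a base it is — the better a leaving group it makes.
CH₂=CHCH₂–N₂⁺ loses N₂: no meaningful conjugate acid; N₂ departs as an exceptionally stable neutral molecule
CH₂=CHCH₂–Br loses Br⁻: pKₐ(HBr) ≈ -9
CH₂=CHCH₂–OH₂⁺ loses H₂O: pKₐ(H₃O⁺) ≈ -1.7
CH₂=CHCH₂–OPO(OH)₂ loses H₂PO₄⁻: pKₐ(H₃PO₄) ≈ 2.1
CH₂=CHCH₂–OBz loses PhCOO⁻: pKₐ(C₆H₅COOH) ≈ 4.2
CH₂=CHCH₂–OC(CH₃)₃ loses (CH₃)₃CO⁻: pKₐ(t-BuOH) ≈ 18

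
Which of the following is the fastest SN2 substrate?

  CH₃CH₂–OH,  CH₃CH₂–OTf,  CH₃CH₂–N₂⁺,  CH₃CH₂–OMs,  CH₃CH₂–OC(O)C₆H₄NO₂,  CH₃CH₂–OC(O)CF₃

CH₃CH₂–N₂⁺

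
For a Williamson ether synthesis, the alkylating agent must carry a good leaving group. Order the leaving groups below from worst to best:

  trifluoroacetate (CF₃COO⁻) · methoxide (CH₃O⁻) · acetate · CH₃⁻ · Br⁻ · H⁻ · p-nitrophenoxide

A good leaving group is a weak base: the lower the pKₐ of its conjugate acid, the more readily it departs.
Br⁻: pKₐ(HBr) ≈ -9
trifluoroacetate (CF₃COO⁻): pKₐ(CF₃COOH) ≈ 0.2
acetate: pKₐ(CH₃COOH) ≈ 4.8 — resonance-stabilised but still a weak base
p-nitrophenoxide: pKₐ(p-nitrophenol) ≈ 7.2
methoxide (CH₃O⁻): pKₐ(CH₃OH) ≈ 15.5 — strong base; alkoxides do not leave unassisted
H⁻: pKₐ(H₂) ≈ 36 — extremely strong base; leaves only in special hydride-transfer contexts
CH₃⁻: pKₐ(CH₄) ≈ 48
Reversing gives the worst-to-best order requested.

CH₃⁻ < H⁻ < methoxide (CH₃O⁻) < p-nitrophenoxide < acetate < trifluoroacetate (CF₃COO⁻) < Br⁻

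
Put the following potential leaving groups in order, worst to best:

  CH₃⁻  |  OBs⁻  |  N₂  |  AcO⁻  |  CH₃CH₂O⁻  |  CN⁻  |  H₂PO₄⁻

Leaving-group ability tracks the stability of the departed species; conjugate-acid pKₐ is the usual yardstick (lower pKₐ → better LG).
N₂: no meaningful conjugate acid; N₂ departs as an exceptionally stable neutral molecule
OBs⁻: pKₐ(p-BrC₆H₄SO₃H) ≈ -2.8 — arenesulfonate with a p-bromo substituent
H₂PO₄⁻: pKₐ(H₃PO₄) ≈ 2.1 — moderate base; biological leaving group after further activation
AcO⁻: pKₐ(CH₃COOH) ≈ 4.8
CN⁻: pKₐ(HCN) ≈ 9.2 — sp carbon stabilises the charge somewhat, but still a poor LG
CH₃CH₂O⁻: pKₐ(CH₃CH₂OH) ≈ 16 — strong base; alkoxides do not leave unassisted
CH₃⁻: pKₐ(CH₄) ≈ 48
Reversing gives the worst-to-best order requested.

CH₃⁻ < CH₃CH₂O⁻ < CN⁻ < AcO⁻ < H₂PO₄⁻ < OBs⁻ < N₂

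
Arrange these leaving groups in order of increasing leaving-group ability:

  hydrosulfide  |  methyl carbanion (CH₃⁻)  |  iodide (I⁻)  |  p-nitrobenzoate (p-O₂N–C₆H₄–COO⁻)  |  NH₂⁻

methyl carbanion (CH₃⁻) < NH₂⁻ < hydrosulfide < p-nitrobenzoate (p-O₂N–C₆H₄–COO⁻) < iodide (I⁻)

A good leaving group is a weak base: the lower the pKₐ of its conjugate acid, the more readily it departs.
iodide (I⁻): pKₐ(HI) ≈ -10
p-nitrobenzoate (p-O₂N–C₆H₄–COO⁻): pKₐ(p-nitrobenzoic acid) ≈ 3.4
hydrosulfide: pKₐ(H₂S) ≈ 7
NH₂⁻: pKₐ(NH₃) ≈ 38
methyl carbanion (CH₃⁻): pKₐ(CH₄) ≈ 48
Listed from poorest to best leaving group as asked.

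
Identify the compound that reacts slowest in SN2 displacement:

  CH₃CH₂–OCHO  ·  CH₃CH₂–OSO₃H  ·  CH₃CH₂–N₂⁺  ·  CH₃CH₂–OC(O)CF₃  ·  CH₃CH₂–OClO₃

CH₃CH₂–OCHO

Same R in every case — rank the leaving groups.
The more stable X⁻ (or X) is on its own — i.e. the weaker a base it is — the better a leaving group it makes.
CH₃CH₂–N₂⁺ loses N₂: no meaningful conjugate acid; N₂ departs as an exceptionally stable neutral molecule
CH₃CH₂–OClO₃ loses ClO₄⁻: pKₐ(HClO₄) ≈ -10
CH₃CH₂–OSO₃H loses HSO₄⁻: pKₐ(H₂SO₄) ≈ -3
CH₃CH₂–OC(O)CF₃ loses CF₃COO⁻: pKₐ(CF₃COOH) ≈ 0.2
CH₃CH₂–OCHO loses HCOO⁻: pKₐ(HCOOH) ≈ 3.8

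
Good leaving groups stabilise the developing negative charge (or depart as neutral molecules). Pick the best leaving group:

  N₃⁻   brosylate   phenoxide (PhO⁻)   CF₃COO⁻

brosylate

Rank by basicity of the departing species: weakest base leaves most easily.
brosylate: pKₐ(p-BrC₆H₄SO₃H) ≈ -2.8
CF₃COO⁻: pKₐ(CF₃COOH) ≈ 0.2
N₃⁻: pKₐ(HN₃) ≈ 4.7
phenoxide (PhO⁻): pKₐ(C₆H₅OH (phenol)) ≈ 10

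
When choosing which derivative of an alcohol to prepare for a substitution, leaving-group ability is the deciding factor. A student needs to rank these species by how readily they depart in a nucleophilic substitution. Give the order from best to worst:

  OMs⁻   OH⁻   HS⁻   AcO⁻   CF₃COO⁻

OMs⁻ > CF₃COO⁻ > AcO⁻ > HS⁻ > OH⁻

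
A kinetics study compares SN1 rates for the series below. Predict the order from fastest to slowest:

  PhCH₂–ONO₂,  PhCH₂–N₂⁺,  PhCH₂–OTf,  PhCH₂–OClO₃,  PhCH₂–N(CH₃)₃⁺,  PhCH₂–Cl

Same R in every case — rank the leaving groups.
Rank by basicity of the departing species: weakest base leaves most easily.
PhCH₂–N₂⁺ loses N₂: no meaningful conjugate acid; N₂ departs as an exceptionally stable neutral molecule
PhCH₂–OTf loses OTf⁻: pKₐ(CF₃SO₃H (triflic acid)) ≈ -14
PhCH₂–OClO₃ loses ClO₄⁻: pKₐ(HClO₄) ≈ -10
PhCH₂–Cl loses Cl⁻: pKₐ(HCl) ≈ -7
PhCH₂–ONO₂ loses NO₃⁻: pKₐ(HNO₃) ≈ -1.3
PhCH₂–N(CH₃)₃⁺ loses NR'₃: pKₐ(R'₃NH⁺) ≈ 10.7

PhCH₂–N₂⁺ > PhCH₂–OTf > PhCH₂–OClO₃ > PhCH₂–Cl > PhCH₂–ONO₂ > PhCH₂–N(CH₃)₃⁺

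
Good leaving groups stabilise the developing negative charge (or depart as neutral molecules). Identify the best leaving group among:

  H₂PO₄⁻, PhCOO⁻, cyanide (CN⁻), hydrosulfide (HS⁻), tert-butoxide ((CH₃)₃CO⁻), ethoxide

H₂PO₄⁻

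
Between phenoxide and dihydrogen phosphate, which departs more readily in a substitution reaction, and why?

dihydrogen phosphate

dihydrogen phosphate is the better leaving group.
pKₐ(H₃PO₄) ≈ 2.1 versus pKₐ(C₆H₅OH (phenol)) ≈ 10: dihydrogen phosphate is the much weaker base.
Moderate base; biological leaving group after further activation.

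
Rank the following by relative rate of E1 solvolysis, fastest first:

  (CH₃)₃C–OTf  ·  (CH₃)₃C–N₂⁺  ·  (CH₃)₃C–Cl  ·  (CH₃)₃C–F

(CH₃)₃C–N₂⁺ > (CH₃)₃C–OTf > (CH₃)₃C–Cl > (CH₃)₃C–F

Same R in every case — rank the leaving groups.
A good leaving group is a weak base: the lower the pKₐ of its conjugate acid, the more readily it departs.
(CH₃)₃C–N₂⁺ loses N₂: no meaningful conjugate acid; N₂ departs as an exceptionally stable neutral molecule
(CH₃)₃C–OTf loses OTf⁻: pKₐ(CF₃SO₃H (triflic acid)) ≈ -14
(CH₃)₃C–Cl loses Cl⁻: pKₐ(HCl) ≈ -7
(CH₃)₃C–F loses F⁻: pKₐ(HF) ≈ 3.2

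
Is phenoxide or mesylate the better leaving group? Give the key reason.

mesylate is the better leaving group.
pKₐ(CH₃SO₃H (MsOH)) ≈ -1.9 versus pKₐ(C₆H₅OH (phenol)) ≈ 10: mesylate is the much weaker base.
Resonance-delocalised alkanesulfonate.

mesylate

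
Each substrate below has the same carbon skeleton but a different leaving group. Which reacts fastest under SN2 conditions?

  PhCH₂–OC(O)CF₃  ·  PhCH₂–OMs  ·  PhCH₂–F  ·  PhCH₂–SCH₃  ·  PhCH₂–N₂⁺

With the same alkyl group throughout, only the leaving group differentiates the rates.
The more stable X⁻ (or X) is on its own — i.e. the weaker a base it is — the better a leaving group it makes.
PhCH₂–N₂⁺ loses N₂: no meaningful conjugate acid; N₂ departs as an exceptionally stable neutral molecule
PhCH₂–OMs loses OMs⁻: pKₐ(CH₃SO₃H (MsOH)) ≈ -1.9
PhCH₂–OC(O)CF₃ loses CF₃COO⁻: pKₐ(CF₃COOH) ≈ 0.2
PhCH₂–F loses F⁻: pKₐ(HF) ≈ 3.2
PhCH₂–SCH₃ loses RS⁻: pKₐ(RSH (a thiol)) ≈ 10.5

PhCH₂–N₂⁺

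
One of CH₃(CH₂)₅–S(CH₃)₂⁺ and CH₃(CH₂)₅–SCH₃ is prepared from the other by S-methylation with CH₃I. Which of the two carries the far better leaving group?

From CH₃(CH₂)₅–SCH₃ the departing group would be RS⁻ (pKₐ(RSH (a thiol)) ≈ 10.5). Moderately basic; rarely leaves without activation.
From CH₃(CH₂)₅–S(CH₃)₂⁺ the leaving group is SR'₂ (pKₐ(R'₂SH⁺) ≈ -7). Neutral; leaves from a sulfonium salt (R–SR'₂⁺).
S-methylation with CH₃I works by allowing neutral dimethyl sulfide, rather than methanethiolate, to depart, making CH₃(CH₂)₅–S(CH₃)₂⁺ enormously more reactive.

CH₃(CH₂)₅–S(CH₃)₂⁺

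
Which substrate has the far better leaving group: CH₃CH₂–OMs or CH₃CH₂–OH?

CH₃CH₂–OMs

From CH₃CH₂–OH the departing group would be OH⁻ (pKₐ(H₂O) ≈ 15.7). Strong base; essentially never leaves without prior activation.
From CH₃CH₂–OMs the leaving group is OMs⁻ (pKₐ(CH₃SO₃H (MsOH)) ≈ -1.9). Resonance-delocalised alkanesulfonate.
(In practice CH₃CH₂–OMs is made from CH₃CH₂–OH by treatment with MsCl / Et₃N, converting the hydroxyl into a mesylate.)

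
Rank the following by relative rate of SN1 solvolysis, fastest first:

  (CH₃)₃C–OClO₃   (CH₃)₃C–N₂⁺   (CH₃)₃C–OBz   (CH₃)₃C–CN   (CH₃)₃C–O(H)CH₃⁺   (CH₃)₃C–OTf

Same R in every case — rank the leaving groups.
The more stable X⁻ (or X) is on its own — i.e. the weaker a base it is — the better a leaving group it makes.
(CH₃)₃C–N₂⁺ loses N₂: no meaningful conjugate acid; N₂ departs as an exceptionally stable neutral molecule
(CH₃)₃C–OTf loses OTf⁻: pKₐ(CF₃SO₃H (triflic acid)) ≈ -14
(CH₃)₃C–OClO₃ loses ClO₄⁻: pKₐ(HClO₄) ≈ -10
(CH₃)₃C–O(H)CH₃⁺ loses R'OH: pKₐ(R'OH₂⁺) ≈ -2.4
(CH₃)₃C–OBz loses PhCOO⁻: pKₐ(C₆H₅COOH) ≈ 4.2
(CH₃)₃C–CN loses CN⁻: pKₐ(HCN) ≈ 9.2

(CH₃)₃C–N₂⁺ > (CH₃)₃C–OTf > (CH₃)₃C–OClO₃ > (CH₃)₃C–O(H)CH₃⁺ > (CH₃)₃C–OBz > (CH₃)₃C–CN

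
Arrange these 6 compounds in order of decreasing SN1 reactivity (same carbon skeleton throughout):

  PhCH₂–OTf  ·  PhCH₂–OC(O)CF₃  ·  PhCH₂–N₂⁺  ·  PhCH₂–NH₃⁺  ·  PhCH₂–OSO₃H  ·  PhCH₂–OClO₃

PhCH₂–N₂⁺ > PhCH₂–OTf > PhCH₂–OClO₃ > PhCH₂–OSO₃H > PhCH₂–OC(O)CF₃ > PhCH₂–NH₃⁺

With the same alkyl group throughout, only the leaving group differentiates the rates.
Rank by basicity of the departing species: weakest base leaves most easily.
PhCH₂–N₂⁺ loses N₂: no meaningful conjugate acid; N₂ departs as an exceptionally stable neutral molecule
PhCH₂–OTf loses OTf⁻: pKₐ(CF₃SO₃H (triflic acid)) ≈ -14
PhCH₂–OClO₃ loses ClO₄⁻: pKₐ(HClO₄) ≈ -10
PhCH₂–OSO₃H loses HSO₄⁻: pKₐ(H₂SO₄) ≈ -3
PhCH₂–OC(O)CF₃ loses CF₃COO⁻: pKₐ(CF₃COOH) ≈ 0.2
PhCH₂–NH₃⁺ loses NH₃: pKₐ(NH₄⁺) ≈ 9.2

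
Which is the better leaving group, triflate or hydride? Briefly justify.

triflate

triflate is the better leaving group.
pKₐ(CF₃SO₃H (triflic acid)) ≈ -14 versus pKₐ(H₂) ≈ 36: triflate is the much weaker base.
Charge spread over three oxygens and a CF₃ group; the premier leaving group in synthesis.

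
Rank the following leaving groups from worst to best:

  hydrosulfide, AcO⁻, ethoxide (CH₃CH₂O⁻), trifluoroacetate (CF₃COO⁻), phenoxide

ethoxide (CH₃CH₂O⁻) < phenoxide < hydrosulfide < AcO⁻ < trifluoroacetate (CF₃COO⁻)

Leaving-group ability tracks the stability of the departed species; conjugate-acid pKₐ is the usual yardstick (lower pKₐ → better LG).
trifluoroacetate (CF₃COO⁻): pKₐ(CF₃COOH) ≈ 0.2
AcO⁻: pKₐ(CH₃COOH) ≈ 4.8
hydrosulfide: pKₐ(H₂S) ≈ 7
phenoxide: pKₐ(C₆H₅OH (phenol)) ≈ 10
ethoxide (CH₃CH₂O⁻): pKₐ(CH₃CH₂OH) ≈ 16
Reversing gives the worst-to-best order requested.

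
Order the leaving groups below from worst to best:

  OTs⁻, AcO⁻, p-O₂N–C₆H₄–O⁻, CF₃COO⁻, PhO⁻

OTs⁻: pKₐ(p-CH₃C₆H₄SO₃H (TsOH)) ≈ -2.8
CF₃COO⁻: pKₐ(CF₃COOH) ≈ 0.2 — strongly electron-withdrawing CF₃ stabilises the carboxylate
AcO⁻: pKₐ(CH₃COOH) ≈ 4.8 — resonance-stabilised but still a weak base
p-O₂N–C₆H₄–O⁻: pKₐ(p-nitrophenol) ≈ 7.2
PhO⁻: pKₐ(C₆H₅OH (phenol)) ≈ 10
Reversing gives the worst-to-best order requested.

PhO⁻ < p-O₂N–C₆H₄–O⁻ < AcO⁻ < CF₃COO⁻ < OTs⁻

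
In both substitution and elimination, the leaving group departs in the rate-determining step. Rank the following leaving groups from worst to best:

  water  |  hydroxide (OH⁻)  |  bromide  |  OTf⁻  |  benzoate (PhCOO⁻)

hydroxide (OH⁻) < benzoate (PhCOO⁻) < water < bromide < OTf⁻

The more stable X⁻ (or X) is on its own — i.e. the weaker a base it is — the better a leaving group it makes.
OTf⁻: pKₐ(CF₃SO₃H (triflic acid)) ≈ -14 — charge spread over three oxygens and a CF₃ group; the premier leaving group in synthesis
bromide: pKₐ(HBr) ≈ -9
water: pKₐ(H₃O⁺) ≈ -1.7
benzoate (PhCOO⁻): pKₐ(C₆H₅COOH) ≈ 4.2 — aryl carboxylate
hydroxide (OH⁻): pKₐ(H₂O) ≈ 15.7
Listed from poorest to best leaving group as asked.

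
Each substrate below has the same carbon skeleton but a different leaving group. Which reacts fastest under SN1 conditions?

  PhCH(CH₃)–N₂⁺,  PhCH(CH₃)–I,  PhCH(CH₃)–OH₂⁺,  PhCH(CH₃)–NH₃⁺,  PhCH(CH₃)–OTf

PhCH(CH₃)–N₂⁺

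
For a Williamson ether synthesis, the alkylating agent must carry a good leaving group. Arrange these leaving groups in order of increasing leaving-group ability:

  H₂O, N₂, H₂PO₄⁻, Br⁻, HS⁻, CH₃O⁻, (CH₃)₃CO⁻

N₂: no meaningful conjugate acid; N₂ departs as an exceptionally stable neutral molecule
Br⁻: pKₐ(HBr) ≈ -9 — weak base; good leaving group
H₂O: pKₐ(H₃O⁺) ≈ -1.7 — neutral; leaves from a protonated alcohol (R–OH₂⁺)
H₂PO₄⁻: pKₐ(H₃PO₄) ≈ 2.1 — moderate base; biological leaving group after further activation
HS⁻: pKₐ(H₂S) ≈ 7
CH₃O⁻: pKₐ(CH₃OH) ≈ 15.5 — strong base; alkoxides do not leave unassisted
(CH₃)₃CO⁻: pKₐ(t-BuOH) ≈ 18
Reversing gives the worst-to-best order requested.

(CH₃)₃CO⁻ < CH₃O⁻ < HS⁻ < H₂PO₄⁻ < H₂O < Br⁻ < N₂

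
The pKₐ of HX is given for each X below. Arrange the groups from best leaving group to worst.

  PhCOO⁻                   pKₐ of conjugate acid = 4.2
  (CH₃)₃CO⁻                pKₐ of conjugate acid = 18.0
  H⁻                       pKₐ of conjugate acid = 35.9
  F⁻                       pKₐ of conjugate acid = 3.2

F⁻ > PhCOO⁻ > (CH₃)₃CO⁻ > H⁻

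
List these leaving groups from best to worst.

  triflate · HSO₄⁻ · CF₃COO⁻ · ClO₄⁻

triflate > ClO₄⁻ > HSO₄⁻ > CF₃COO⁻

The more stable X⁻ (or X) is on its own — i.e. the weaker a base it is — the better a leaving group it makes.
triflate: pKₐ(CF₃SO₃H (triflic acid)) ≈ -14
ClO₄⁻: pKₐ(HClO₄) ≈ -10
HSO₄⁻: pKₐ(H₂SO₄) ≈ -3
CF₃COO⁻: pKₐ(CF₃COOH) ≈ 0.2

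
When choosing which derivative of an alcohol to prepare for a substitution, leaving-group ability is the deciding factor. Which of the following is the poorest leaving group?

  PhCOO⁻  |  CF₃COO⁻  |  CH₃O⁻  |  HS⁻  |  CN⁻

Rank by basicity of the departing species: weakest base leaves most easily.
CF₃COO⁻: pKₐ(CF₃COOH) ≈ 0.2
PhCOO⁻: pKₐ(C₆H₅COOH) ≈ 4.2
HS⁻: pKₐ(H₂S) ≈ 7
CN⁻: pKₐ(HCN) ≈ 9.2
CH₃O⁻: pKₐ(CH₃OH) ≈ 15.5

CH₃O⁻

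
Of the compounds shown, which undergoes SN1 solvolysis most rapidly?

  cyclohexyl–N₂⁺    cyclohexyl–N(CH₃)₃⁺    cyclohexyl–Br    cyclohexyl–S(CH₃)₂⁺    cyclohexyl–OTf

The skeletons are identical, so relative rate is governed entirely by leaving-group ability.
Rank by basicity of the departing species: weakest base leaves most easily.
cyclohexyl–N₂⁺ loses N₂: no meaningful conjugate acid; N₂ departs as an exceptionally stable neutral molecule
cyclohexyl–OTf loses OTf⁻: pKₐ(CF₃SO₃H (triflic acid)) ≈ -14
cyclohexyl–Br loses Br⁻: pKₐ(HBr) ≈ -9
cyclohexyl–S(CH₃)₂⁺ loses SR'₂: pKₐ(R'₂SH⁺) ≈ -7
cyclohexyl–N(CH₃)₃⁺ loses NR'₃: pKₐ(R'₃NH⁺) ≈ 10.7

cyclohexyl–N₂⁺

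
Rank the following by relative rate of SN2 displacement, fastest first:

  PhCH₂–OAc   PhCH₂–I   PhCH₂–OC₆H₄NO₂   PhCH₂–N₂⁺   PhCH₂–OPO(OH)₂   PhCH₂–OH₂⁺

PhCH₂–N₂⁺ > PhCH₂–I > PhCH₂–OH₂⁺ > PhCH₂–OPO(OH)₂ > PhCH₂–OAc > PhCH₂–OC₆H₄NO₂

The skeletons are identical, so relative rate is governed entirely by leaving-group ability.
The more stable X⁻ (or X) is on its own — i.e. the weaker a base it is — the better a leaving group it makes.
PhCH₂–N₂⁺ loses N₂: no meaningful conjugate acid; N₂ departs as an exceptionally stable neutral molecule
PhCH₂–I loses I⁻: pKₐ(HI) ≈ -10
PhCH₂–OH₂⁺ loses H₂O: pKₐ(H₃O⁺) ≈ -1.7
PhCH₂–OPO(OH)₂ loses H₂PO₄⁻: pKₐ(H₃PO₄) ≈ 2.1
PhCH₂–OAc loses AcO⁻: pKₐ(CH₃COOH) ≈ 4.8
PhCH₂–OC₆H₄NO₂ loses p-O₂N–C₆H₄–O⁻: pKₐ(p-nitrophenol) ≈ 7.2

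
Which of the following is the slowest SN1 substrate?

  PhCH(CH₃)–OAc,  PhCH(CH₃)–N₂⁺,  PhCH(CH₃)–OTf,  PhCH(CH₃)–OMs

PhCH(CH₃)–OAc

With the same alkyl group throughout, only the leaving group differentiates the rates.
Leaving-group ability tracks the stability of the departed species; conjugate-acid pKₐ is the usual yardstick (lower pKₐ → better LG).
PhCH(CH₃)–N₂⁺ loses N₂: no meaningful conjugate acid; N₂ departs as an exceptionally stable neutral molecule
PhCH(CH₃)–OTf loses OTf⁻: pKₐ(CF₃SO₃H (triflic acid)) ≈ -14
PhCH(CH₃)–OMs loses OMs⁻: pKₐ(CH₃SO₃H (MsOH)) ≈ -1.9
PhCH(CH₃)–OAc loses AcO⁻: pKₐ(CH₃COOH) ≈ 4.8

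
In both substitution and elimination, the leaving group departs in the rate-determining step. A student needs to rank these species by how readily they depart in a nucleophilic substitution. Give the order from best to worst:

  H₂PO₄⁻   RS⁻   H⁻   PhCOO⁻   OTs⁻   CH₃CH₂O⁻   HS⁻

Leaving-group ability tracks the stability of the departed species; conjugate-acid pKₐ is the usual yardstick (lower pKₐ → better LG).
OTs⁻: pKₐ(p-CH₃C₆H₄SO₃H (TsOH)) ≈ -2.8 — resonance-delocalised arenesulfonate
H₂PO₄⁻: pKₐ(H₃PO₄) ≈ 2.1 — moderate base; biological leaving group after further activation
PhCOO⁻: pKₐ(C₆H₅COOH) ≈ 4.2 — aryl carboxylate
HS⁻: pKₐ(H₂S) ≈ 7
RS⁻: pKₐ(RSH (a thiol)) ≈ 10.5
CH₃CH₂O⁻: pKₐ(CH₃CH₂OH) ≈ 16
H⁻: pKₐ(H₂) ≈ 36

OTs⁻ > H₂PO₄⁻ > PhCOO⁻ > HS⁻ > RS⁻ > CH₃CH₂O⁻ > H⁻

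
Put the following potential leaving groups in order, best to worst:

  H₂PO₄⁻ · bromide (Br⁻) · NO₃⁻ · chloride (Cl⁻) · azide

A good leaving group is a weak base: the lower the pKₐ of its conjugate acid, the more readily it departs.
bromide (Br⁻): pKₐ(HBr) ≈ -9 — weak base; good leaving group
chloride (Cl⁻): pKₐ(HCl) ≈ -7 — moderately weak base
NO₃⁻: pKₐ(HNO₃) ≈ -1.3 — resonance-delocalised over three oxygens
H₂PO₄⁻: pKₐ(H₃PO₄) ≈ 2.1
azide: pKₐ(HN₃) ≈ 4.7 — linear, resonance-stabilised

bromide (Br⁻) > chloride (Cl⁻) > NO₃⁻ > H₂PO₄⁻ > azide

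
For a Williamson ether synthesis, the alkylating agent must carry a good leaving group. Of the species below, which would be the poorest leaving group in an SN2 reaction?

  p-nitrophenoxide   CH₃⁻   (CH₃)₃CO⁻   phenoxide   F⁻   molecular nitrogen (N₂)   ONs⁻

CH₃⁻

A good leaving group is a weak base: the lower the pKₐ of its conjugate acid, the more readily it departs.
molecular nitrogen (N₂): no meaningful conjugate acid; N₂ departs as an exceptionally stable neutral molecule
ONs⁻: pKₐ(p-O₂NC₆H₄SO₃H) ≈ -3.5
F⁻: pKₐ(HF) ≈ 3.2
p-nitrophenoxide: pKₐ(p-nitrophenol) ≈ 7.2
phenoxide: pKₐ(C₆H₅OH (phenol)) ≈ 10
(CH₃)₃CO⁻: pKₐ(t-BuOH) ≈ 18
CH₃⁻: pKₐ(CH₄) ≈ 48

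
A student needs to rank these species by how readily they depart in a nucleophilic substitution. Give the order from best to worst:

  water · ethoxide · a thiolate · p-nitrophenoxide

Leaving-group ability tracks the stability of the departed species; conjugate-acid pKₐ is the usual yardstick (lower pKₐ → better LG).
water: pKₐ(H₃O⁺) ≈ -1.7
p-nitrophenoxide: pKₐ(p-nitrophenol) ≈ 7.2
a thiolate: pKₐ(RSH (a thiol)) ≈ 10.5
ethoxide: pKₐ(CH₃CH₂OH) ≈ 16

water > p-nitrophenoxide > a thiolate > ethoxide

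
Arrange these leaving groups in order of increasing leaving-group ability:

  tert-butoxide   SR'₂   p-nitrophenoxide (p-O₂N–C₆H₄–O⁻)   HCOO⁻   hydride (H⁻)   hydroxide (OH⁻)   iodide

hydride (H⁻) < tert-butoxide < hydroxide (OH⁻) < p-nitrophenoxide (p-O₂N–C₆H₄–O⁻) < HCOO⁻ < SR'₂ < iodide

A good leaving group is a weak base: the lower the pKₐ of its conjugate acid, the more readily it departs.
iodide: pKₐ(HI) ≈ -10
SR'₂: pKₐ(R'₂SH⁺) ≈ -7
HCOO⁻: pKₐ(HCOOH) ≈ 3.8
p-nitrophenoxide (p-O₂N–C₆H₄–O⁻): pKₐ(p-nitrophenol) ≈ 7.2
hydroxide (OH⁻): pKₐ(H₂O) ≈ 15.7
tert-butoxide: pKₐ(t-BuOH) ≈ 18
hydride (H⁻): pKₐ(H₂) ≈ 36
The question asks for worst first, so the sequence is read in increasing leaving-group ability.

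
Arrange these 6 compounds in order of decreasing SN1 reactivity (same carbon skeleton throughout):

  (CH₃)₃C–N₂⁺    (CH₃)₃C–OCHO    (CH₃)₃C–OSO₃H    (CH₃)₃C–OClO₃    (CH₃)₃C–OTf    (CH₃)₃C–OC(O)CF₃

The skeletons are identical, so relative rate is governed entirely by leaving-group ability.
The more stable X⁻ (or X) is on its own — i.e. the weaker a base it is — the better a leaving group it makes.
(CH₃)₃C–N₂⁺ loses N₂: no meaningful conjugate acid; N₂ departs as an exceptionally stable neutral molecule
(CH₃)₃C–OTf loses OTf⁻: pKₐ(CF₃SO₃H (triflic acid)) ≈ -14
(CH₃)₃C–OClO₃ loses ClO₄⁻: pKₐ(HClO₄) ≈ -10
(CH₃)₃C–OSO₃H loses HSO₄⁻: pKₐ(H₂SO₄) ≈ -3
(CH₃)₃C–OC(O)CF₃ loses CF₃COO⁻: pKₐ(CF₃COOH) ≈ 0.2
(CH₃)₃C–OCHO loses HCOO⁻: pKₐ(HCOOH) ≈ 3.8

(CH₃)₃C–N₂⁺ > (CH₃)₃C–OTf > (CH₃)₃C–OClO₃ > (CH₃)₃C–OSO₃H > (CH₃)₃C–OC(O)CF₃ > (CH₃)₃C–OCHO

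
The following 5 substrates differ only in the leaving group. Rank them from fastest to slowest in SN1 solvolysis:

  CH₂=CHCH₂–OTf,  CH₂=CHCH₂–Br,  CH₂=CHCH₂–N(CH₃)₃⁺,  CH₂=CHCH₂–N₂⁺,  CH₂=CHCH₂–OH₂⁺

CH₂=CHCH₂–N₂⁺ > CH₂=CHCH₂–OTf > CH₂=CHCH₂–Br > CH₂=CHCH₂–OH₂⁺ > CH₂=CHCH₂–N(CH₃)₃⁺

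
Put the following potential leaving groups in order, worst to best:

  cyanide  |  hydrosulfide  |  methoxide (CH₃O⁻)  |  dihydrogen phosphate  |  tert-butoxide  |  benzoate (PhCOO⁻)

tert-butoxide < methoxide (CH₃O⁻) < cyanide < hydrosulfide < benzoate (PhCOO⁻) < dihydrogen phosphate

The more stable X⁻ (or X) is on its own — i.e. the weaker a base it is — the better a leaving group it makes.
dihydrogen phosphate: pKₐ(H₃PO₄) ≈ 2.1 — moderate base; biological leaving group after further activation
benzoate (PhCOO⁻): pKₐ(C₆H₅COOH) ≈ 4.2 — aryl carboxylate
hydrosulfide: pKₐ(H₂S) ≈ 7
cyanide: pKₐ(HCN) ≈ 9.2 — sp carbon stabilises the charge somewhat, but still a poor LG
methoxide (CH₃O⁻): pKₐ(CH₃OH) ≈ 15.5 — strong base; alkoxides do not leave unassisted
tert-butoxide: pKₐ(t-BuOH) ≈ 18 — bulky, strongly basic alkoxide
Reversing gives the worst-to-best order requested.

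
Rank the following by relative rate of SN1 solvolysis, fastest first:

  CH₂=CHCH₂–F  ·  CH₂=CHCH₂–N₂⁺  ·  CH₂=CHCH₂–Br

Identical carbon frameworks mean the comparison reduces to leaving-group quality.
Leaving-group ability tracks the stability of the departed species; conjugate-acid pKₐ is the usual yardstick (lower pKₐ → better LG).
CH₂=CHCH₂–N₂⁺ loses N₂: no meaningful conjugate acid; N₂ departs as an exceptionally stable neutral molecule
CH₂=CHCH₂–Br loses Br⁻: pKₐ(HBr) ≈ -9
CH₂=CHCH₂–F loses F⁻: pKₐ(HF) ≈ 3.2

CH₂=CHCH₂–N₂⁺ > CH₂=CHCH₂–Br > CH₂=CHCH₂–F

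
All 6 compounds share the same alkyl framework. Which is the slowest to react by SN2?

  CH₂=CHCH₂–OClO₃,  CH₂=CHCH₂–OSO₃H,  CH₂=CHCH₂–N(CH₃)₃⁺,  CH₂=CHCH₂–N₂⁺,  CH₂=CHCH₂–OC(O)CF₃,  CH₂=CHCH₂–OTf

CH₂=CHCH₂–N(CH₃)₃⁺

The skeletons are identical, so relative rate is governed entirely by leaving-group ability.
The more stable X⁻ (or X) is on its own — i.e. the weaker a base it is — the better a leaving group it makes.
CH₂=CHCH₂–N₂⁺ loses N₂: no meaningful conjugate acid; N₂ departs as an exceptionally stable neutral molecule
CH₂=CHCH₂–OTf loses OTf⁻: pKₐ(CF₃SO₃H (triflic acid)) ≈ -14
CH₂=CHCH₂–OClO₃ loses ClO₄⁻: pKₐ(HClO₄) ≈ -10
CH₂=CHCH₂–OSO₃H loses HSO₄⁻: pKₐ(H₂SO₄) ≈ -3
CH₂=CHCH₂–OC(O)CF₃ loses CF₃COO⁻: pKₐ(CF₃COOH) ≈ 0.2
CH₂=CHCH₂–N(CH₃)₃⁺ loses NR'₃: pKₐ(R'₃NH⁺) ≈ 10.7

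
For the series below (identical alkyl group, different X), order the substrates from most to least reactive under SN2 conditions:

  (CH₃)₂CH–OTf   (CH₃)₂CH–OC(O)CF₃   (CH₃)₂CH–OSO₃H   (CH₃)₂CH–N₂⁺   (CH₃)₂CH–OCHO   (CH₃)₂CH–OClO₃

(CH₃)₂CH–N₂⁺ > (CH₃)₂CH–OTf > (CH₃)₂CH–OClO₃ > (CH₃)₂CH–OSO₃H > (CH₃)₂CH–OC(O)CF₃ > (CH₃)₂CH–OCHO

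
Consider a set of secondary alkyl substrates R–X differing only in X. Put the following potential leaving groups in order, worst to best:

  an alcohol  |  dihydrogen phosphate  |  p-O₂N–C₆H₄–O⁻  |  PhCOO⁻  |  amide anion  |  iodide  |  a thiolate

A good leaving group is a weak base: the lower the pKₐ of its conjugate acid, the more readily it departs.
iodide: pKₐ(HI) ≈ -10
an alcohol: pKₐ(R'OH₂⁺) ≈ -2.4
dihydrogen phosphate: pKₐ(H₃PO₄) ≈ 2.1
PhCOO⁻: pKₐ(C₆H₅COOH) ≈ 4.2
p-O₂N–C₆H₄–O⁻: pKₐ(p-nitrophenol) ≈ 7.2
a thiolate: pKₐ(RSH (a thiol)) ≈ 10.5
amide anion: pKₐ(NH₃) ≈ 38
The question asks for worst first, so the sequence is read in increasing leaving-group ability.

amide anion < a thiolate < p-O₂N–C₆H₄–O⁻ < PhCOO⁻ < dihydrogen phosphate < an alcohol < iodide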